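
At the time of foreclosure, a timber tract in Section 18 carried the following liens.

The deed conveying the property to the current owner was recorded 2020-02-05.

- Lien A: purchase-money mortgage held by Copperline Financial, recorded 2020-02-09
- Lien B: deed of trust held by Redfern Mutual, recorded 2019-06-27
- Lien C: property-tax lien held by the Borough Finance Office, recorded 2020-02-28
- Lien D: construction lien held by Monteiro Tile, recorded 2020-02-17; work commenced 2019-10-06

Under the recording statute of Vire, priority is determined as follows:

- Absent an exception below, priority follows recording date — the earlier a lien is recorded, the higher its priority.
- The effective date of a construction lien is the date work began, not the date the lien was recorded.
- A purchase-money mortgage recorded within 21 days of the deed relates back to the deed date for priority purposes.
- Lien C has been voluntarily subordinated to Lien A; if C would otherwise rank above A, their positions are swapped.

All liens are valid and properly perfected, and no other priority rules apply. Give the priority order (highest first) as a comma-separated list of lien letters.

First, effective dates: A's effective date is the deed date, 2020-02-05; D's effective date is 2019-10-06, when work began.
By effective date: B (2019-06-27), D (2019-10-06), A (2020-02-05), C (2020-02-28).
C already ranks below A; the subordination has no effect.

B, D, A, C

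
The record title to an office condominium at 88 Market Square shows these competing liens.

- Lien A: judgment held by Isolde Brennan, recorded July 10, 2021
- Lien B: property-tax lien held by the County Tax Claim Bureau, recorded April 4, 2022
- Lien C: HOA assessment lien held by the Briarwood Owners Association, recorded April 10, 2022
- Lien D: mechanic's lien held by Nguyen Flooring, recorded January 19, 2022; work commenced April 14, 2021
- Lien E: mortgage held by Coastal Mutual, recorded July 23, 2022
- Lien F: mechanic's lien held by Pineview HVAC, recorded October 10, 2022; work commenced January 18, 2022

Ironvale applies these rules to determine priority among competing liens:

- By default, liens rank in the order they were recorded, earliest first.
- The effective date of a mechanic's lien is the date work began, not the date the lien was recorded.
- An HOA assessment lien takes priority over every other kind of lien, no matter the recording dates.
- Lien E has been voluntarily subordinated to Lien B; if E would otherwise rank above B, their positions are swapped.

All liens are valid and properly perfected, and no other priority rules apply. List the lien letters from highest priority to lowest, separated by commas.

Adjusting effective dates: D is treated as recorded April 14, 2021, the work-commencement date; F's effective date is January 18, 2022, when work began.
C is an HOA assessment lien, so it outranks all other liens regardless of date.
Ordering the rest by effective date: D (April 14, 2021), A (July 10, 2021), F (January 18, 2022), B (April 4, 2022), E (July 23, 2022).
Since E is not senior to B, the subordination leaves the order unchanged.

C, D, A, F, B, E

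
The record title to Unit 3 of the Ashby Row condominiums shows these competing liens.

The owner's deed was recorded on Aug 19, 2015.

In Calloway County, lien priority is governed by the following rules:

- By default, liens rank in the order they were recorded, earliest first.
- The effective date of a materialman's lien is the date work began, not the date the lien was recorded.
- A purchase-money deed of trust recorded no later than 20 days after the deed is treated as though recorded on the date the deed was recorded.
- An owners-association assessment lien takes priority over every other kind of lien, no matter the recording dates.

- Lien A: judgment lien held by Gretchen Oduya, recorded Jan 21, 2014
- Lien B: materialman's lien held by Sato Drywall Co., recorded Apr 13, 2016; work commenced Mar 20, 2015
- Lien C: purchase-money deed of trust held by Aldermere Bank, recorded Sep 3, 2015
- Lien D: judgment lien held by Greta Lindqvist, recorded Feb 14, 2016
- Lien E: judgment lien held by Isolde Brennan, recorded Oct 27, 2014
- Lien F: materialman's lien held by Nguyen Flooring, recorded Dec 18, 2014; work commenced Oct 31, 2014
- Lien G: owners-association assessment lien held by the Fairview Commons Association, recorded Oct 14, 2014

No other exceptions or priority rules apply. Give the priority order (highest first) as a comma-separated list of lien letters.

G, A, E, F, B, C, D

First, effective dates: B's effective date is Mar 20, 2015, when work began; C was recorded within the 20-day window, so its effective date is the deed date Aug 19, 2015; F is treated as recorded Oct 31, 2014, the work-commencement date.
As an owners-association assessment lien, G is senior to every other lien.
Among the remaining liens, by effective date: A (Jan 21, 2014), E (Oct 27, 2014), F (Oct 31, 2014), B (Mar 20, 2015), C (Aug 19, 2015), D (Feb 14, 2016).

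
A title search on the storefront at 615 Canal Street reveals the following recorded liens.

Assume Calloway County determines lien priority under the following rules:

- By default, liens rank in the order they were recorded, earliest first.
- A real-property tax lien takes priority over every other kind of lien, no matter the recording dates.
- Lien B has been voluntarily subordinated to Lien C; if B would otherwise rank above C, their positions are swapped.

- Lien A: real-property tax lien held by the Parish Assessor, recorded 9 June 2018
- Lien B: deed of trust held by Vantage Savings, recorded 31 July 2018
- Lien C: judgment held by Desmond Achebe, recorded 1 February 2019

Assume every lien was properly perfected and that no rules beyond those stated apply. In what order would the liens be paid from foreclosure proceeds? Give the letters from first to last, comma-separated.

A, C, B

A is a real-property tax lien, so it outranks all other liens regardless of date.
Remaining liens by effective date: B (31 July 2018), C (1 February 2019).
B is senior to C before the subordination, so the two trade places.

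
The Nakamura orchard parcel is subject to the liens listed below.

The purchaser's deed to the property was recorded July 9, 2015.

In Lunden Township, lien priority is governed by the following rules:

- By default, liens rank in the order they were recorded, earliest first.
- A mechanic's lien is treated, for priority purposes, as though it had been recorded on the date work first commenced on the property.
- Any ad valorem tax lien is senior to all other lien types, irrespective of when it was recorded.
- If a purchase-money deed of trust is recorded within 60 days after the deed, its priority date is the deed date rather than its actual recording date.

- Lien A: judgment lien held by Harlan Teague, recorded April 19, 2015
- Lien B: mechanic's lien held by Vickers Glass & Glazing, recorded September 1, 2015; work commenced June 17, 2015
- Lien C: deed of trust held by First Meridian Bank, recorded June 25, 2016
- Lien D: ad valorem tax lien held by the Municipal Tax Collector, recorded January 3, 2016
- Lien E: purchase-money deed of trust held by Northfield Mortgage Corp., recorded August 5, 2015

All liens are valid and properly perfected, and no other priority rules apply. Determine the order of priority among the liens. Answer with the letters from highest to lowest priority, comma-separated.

D, A, B, E, C

Effective dates: B relates back to June 17, 2015 (work commenced); E's effective date is the deed date, July 9, 2015.
D is an ad valorem tax lien and takes priority over every other lien.
Remaining liens by effective date: A (April 19, 2015), B (June 17, 2015), E (July 9, 2015), C (June 25, 2016).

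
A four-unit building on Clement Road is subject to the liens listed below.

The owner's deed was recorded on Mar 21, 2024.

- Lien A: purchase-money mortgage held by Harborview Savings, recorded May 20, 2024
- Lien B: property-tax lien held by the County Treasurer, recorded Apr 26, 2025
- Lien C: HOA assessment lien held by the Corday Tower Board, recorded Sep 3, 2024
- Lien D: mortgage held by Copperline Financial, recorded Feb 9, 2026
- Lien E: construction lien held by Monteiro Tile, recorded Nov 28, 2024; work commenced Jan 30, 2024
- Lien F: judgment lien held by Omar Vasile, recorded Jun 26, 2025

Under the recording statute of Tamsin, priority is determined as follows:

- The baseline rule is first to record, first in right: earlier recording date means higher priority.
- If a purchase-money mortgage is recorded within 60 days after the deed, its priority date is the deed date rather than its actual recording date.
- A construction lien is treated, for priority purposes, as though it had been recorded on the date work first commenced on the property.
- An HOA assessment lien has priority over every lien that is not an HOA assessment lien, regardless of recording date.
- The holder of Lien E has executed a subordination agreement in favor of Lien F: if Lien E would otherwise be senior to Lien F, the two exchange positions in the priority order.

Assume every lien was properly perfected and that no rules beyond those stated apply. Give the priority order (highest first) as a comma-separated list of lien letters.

C, F, A, B, E, D

Effective dates: A was recorded within the 60-day window, so its effective date is the deed date Mar 21, 2024; E relates back to Jan 30, 2024 (work commenced).
C, as an HOA assessment lien, has superpriority and ranks first.
Among the remaining liens, by effective date: E (Jan 30, 2024), A (Mar 21, 2024), B (Apr 26, 2025), F (Jun 26, 2025), D (Feb 9, 2026).
The subordination applies — E was senior to F — so E and F swap.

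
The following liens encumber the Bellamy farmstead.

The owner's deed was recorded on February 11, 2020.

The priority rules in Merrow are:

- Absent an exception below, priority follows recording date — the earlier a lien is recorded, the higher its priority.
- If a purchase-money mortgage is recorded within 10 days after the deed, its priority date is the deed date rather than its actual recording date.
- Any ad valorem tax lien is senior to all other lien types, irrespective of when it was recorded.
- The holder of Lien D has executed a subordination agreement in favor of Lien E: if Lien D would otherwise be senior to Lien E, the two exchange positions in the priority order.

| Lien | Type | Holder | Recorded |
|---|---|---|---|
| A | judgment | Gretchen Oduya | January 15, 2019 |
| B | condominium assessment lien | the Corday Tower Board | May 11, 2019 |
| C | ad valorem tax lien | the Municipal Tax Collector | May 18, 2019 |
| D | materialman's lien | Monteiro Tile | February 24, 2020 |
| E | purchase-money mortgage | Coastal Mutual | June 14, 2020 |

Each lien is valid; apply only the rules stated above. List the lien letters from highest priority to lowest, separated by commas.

Effective dates after the stated exceptions: E was recorded 124 days after the deed — beyond 10 days — so no relation-back applies.
C is an ad valorem tax lien and takes priority over every other lien.
The other liens, earliest effective date first: A (January 15, 2019), B (May 11, 2019), D (February 24, 2020), E (June 14, 2020).
Because D would otherwise rank above E, the subordination swaps them.

C, A, B, E, D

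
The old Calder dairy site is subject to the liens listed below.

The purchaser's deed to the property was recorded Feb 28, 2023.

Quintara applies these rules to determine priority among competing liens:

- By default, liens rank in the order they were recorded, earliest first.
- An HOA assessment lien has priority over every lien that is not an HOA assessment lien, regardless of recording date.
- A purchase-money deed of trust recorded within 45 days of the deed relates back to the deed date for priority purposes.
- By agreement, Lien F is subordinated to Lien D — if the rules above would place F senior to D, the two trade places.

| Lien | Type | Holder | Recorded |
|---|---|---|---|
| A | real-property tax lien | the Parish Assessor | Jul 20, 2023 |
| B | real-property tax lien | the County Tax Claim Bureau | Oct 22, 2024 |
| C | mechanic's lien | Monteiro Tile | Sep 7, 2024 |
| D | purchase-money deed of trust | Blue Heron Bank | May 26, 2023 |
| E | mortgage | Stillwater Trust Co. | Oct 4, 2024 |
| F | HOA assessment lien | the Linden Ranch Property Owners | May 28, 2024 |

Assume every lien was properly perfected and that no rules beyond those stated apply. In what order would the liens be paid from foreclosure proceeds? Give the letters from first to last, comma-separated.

D, F, A, C, E, B

Effective dates: D was recorded 87 days after the deed, outside the 45-day window, so it keeps its recording date.
F is an HOA assessment lien, so it outranks all other liens regardless of date.
Among the remaining liens, by effective date: D (May 26, 2023), A (Jul 20, 2023), C (Sep 7, 2024), E (Oct 4, 2024), B (Oct 22, 2024).
F is senior to D before the subordination, so the two trade places.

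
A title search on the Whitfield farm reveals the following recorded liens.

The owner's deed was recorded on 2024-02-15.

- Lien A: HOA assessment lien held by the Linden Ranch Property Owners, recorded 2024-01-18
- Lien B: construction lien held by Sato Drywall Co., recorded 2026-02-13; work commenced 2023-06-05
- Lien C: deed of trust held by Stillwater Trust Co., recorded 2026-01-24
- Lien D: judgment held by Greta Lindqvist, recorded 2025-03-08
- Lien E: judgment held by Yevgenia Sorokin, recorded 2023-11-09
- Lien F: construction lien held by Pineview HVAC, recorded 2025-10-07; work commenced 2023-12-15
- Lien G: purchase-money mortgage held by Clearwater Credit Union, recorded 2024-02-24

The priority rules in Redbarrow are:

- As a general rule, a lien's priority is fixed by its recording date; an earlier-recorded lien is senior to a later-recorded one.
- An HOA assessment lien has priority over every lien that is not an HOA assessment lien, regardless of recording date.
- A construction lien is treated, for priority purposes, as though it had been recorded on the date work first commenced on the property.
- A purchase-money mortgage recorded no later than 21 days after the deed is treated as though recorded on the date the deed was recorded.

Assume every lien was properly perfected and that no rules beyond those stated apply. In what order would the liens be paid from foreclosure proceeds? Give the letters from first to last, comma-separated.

A, B, E, F, G, D, C

Effective dates after the stated exceptions: B's effective date is 2023-06-05, when work began; F's effective date is 2023-12-15, when work began; G's effective date is the deed date, 2024-02-15.
As an HOA assessment lien, A is senior to every other lien.
Ordering the rest by effective date: B (2023-06-05), E (2023-11-09), F (2023-12-15), G (2024-02-15), D (2025-03-08), C (2026-01-24).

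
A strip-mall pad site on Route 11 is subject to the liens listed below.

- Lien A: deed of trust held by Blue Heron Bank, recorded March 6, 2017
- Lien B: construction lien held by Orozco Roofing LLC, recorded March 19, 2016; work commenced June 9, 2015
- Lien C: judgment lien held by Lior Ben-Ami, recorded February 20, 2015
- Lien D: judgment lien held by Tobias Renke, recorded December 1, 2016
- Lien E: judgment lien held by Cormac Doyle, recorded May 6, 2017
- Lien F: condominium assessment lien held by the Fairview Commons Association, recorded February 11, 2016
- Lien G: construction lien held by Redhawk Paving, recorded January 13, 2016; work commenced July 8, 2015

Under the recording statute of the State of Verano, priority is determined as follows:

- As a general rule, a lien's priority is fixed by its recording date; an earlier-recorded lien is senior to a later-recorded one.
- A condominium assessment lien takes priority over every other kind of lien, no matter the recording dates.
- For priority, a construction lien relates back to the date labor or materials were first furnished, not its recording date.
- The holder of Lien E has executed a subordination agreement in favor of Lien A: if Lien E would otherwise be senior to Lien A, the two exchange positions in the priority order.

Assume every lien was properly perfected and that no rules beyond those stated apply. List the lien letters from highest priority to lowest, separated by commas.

F, C, B, G, D, A, E

Adjusting effective dates: B relates back to June 9, 2015 (work commenced); G's effective date is July 8, 2015, when work began.
As a condominium assessment lien, F is senior to every other lien.
Among the remaining liens, by effective date: C (February 20, 2015), B (June 9, 2015), G (July 8, 2015), D (December 1, 2016), A (March 6, 2017), E (May 6, 2017).
E already ranks below A; the subordination has no effect.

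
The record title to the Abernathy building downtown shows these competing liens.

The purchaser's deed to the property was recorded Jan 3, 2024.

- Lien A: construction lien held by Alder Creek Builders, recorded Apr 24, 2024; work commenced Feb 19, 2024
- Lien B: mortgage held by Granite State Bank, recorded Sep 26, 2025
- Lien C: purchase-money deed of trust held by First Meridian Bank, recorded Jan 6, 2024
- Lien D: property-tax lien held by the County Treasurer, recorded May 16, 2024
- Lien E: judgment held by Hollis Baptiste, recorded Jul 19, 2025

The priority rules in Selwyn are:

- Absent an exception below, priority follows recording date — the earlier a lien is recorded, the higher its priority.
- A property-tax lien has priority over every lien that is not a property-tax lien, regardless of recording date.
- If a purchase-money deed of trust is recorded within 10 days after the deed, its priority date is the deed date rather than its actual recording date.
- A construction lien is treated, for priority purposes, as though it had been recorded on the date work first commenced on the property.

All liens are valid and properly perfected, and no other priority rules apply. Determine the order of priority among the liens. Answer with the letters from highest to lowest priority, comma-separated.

D, C, A, E, B

Adjusting effective dates: A's effective date is Feb 19, 2024, when work began; C relates back to the deed date Jan 3, 2024.
D is a property-tax lien, so it outranks all other liens regardless of date.
Ordering the rest by effective date: C (Jan 3, 2024), A (Feb 19, 2024), E (Jul 19, 2025), B (Sep 26, 2025).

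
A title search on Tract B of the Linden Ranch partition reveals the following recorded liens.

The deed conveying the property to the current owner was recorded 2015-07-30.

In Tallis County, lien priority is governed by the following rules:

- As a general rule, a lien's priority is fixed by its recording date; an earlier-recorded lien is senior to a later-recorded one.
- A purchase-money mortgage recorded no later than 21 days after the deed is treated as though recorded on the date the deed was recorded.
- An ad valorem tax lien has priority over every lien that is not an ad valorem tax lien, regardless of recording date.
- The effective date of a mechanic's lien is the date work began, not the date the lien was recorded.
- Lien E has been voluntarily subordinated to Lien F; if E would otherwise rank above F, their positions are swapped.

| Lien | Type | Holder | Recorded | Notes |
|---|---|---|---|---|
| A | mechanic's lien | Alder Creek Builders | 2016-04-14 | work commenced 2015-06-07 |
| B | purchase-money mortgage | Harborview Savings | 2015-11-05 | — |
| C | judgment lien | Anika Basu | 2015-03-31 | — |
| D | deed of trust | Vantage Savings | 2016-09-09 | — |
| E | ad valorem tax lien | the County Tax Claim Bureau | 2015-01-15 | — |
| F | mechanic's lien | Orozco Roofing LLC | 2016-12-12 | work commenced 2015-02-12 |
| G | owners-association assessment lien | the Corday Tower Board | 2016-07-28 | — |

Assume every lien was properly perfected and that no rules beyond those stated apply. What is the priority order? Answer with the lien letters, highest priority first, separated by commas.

F, E, C, A, B, G, D

Effective dates: A's effective date is 2015-06-07, when work began; B was recorded 98 days after the deed, outside the 21-day window, so it keeps its recording date; F relates back to 2015-02-12 (work commenced).
As an ad valorem tax lien, E is senior to every other lien.
Remaining liens by effective date: F (2015-02-12), C (2015-03-31), A (2015-06-07), B (2015-11-05), G (2016-07-28), D (2016-09-09).
The subordination applies — E was senior to F — so E and F swap.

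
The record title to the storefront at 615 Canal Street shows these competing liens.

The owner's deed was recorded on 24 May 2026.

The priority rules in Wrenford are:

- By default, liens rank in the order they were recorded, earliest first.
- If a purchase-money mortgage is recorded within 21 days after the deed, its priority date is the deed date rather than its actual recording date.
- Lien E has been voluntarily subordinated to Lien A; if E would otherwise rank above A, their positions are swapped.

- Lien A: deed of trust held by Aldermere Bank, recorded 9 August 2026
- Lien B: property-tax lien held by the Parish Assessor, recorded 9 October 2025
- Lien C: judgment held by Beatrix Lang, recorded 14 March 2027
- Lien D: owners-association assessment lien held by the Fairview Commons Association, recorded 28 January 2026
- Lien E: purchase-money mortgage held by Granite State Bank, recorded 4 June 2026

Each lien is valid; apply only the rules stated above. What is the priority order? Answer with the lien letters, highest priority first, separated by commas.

Effective dates after the stated exceptions: E was recorded within the 21-day window, so its effective date is the deed date 24 May 2026.
Ordering by effective date: B (9 October 2025), D (28 January 2026), E (24 May 2026), A (9 August 2026), C (14 March 2027).
E would otherwise be senior to A, so under the subordination agreement E and A exchange positions.

B, D, A, E, C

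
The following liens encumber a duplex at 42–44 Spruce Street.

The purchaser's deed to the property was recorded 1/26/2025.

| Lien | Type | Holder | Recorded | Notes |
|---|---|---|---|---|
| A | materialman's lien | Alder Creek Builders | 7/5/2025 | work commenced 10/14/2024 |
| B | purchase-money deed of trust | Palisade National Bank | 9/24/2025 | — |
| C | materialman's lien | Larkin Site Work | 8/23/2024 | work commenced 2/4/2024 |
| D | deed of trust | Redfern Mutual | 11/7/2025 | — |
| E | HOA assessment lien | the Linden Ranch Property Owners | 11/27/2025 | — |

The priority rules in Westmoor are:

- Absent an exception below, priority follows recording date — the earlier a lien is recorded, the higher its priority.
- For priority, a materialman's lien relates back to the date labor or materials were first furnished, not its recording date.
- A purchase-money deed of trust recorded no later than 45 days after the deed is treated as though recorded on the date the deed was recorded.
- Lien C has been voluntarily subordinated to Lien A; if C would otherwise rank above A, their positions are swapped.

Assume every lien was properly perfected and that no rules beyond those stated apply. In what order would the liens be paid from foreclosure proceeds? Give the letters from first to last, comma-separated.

A, C, B, D, E

Adjusting effective dates: A's effective date is 10/14/2024, when work began; B missed the 45-day window (241 days after the deed), so its recording date stands; C is treated as recorded 2/4/2024, the work-commencement date.
By effective date, earliest first: C (2/4/2024), A (10/14/2024), B (9/24/2025), D (11/7/2025), E (11/27/2025).
C would otherwise be senior to A, so under the subordination agreement C and A exchange positions.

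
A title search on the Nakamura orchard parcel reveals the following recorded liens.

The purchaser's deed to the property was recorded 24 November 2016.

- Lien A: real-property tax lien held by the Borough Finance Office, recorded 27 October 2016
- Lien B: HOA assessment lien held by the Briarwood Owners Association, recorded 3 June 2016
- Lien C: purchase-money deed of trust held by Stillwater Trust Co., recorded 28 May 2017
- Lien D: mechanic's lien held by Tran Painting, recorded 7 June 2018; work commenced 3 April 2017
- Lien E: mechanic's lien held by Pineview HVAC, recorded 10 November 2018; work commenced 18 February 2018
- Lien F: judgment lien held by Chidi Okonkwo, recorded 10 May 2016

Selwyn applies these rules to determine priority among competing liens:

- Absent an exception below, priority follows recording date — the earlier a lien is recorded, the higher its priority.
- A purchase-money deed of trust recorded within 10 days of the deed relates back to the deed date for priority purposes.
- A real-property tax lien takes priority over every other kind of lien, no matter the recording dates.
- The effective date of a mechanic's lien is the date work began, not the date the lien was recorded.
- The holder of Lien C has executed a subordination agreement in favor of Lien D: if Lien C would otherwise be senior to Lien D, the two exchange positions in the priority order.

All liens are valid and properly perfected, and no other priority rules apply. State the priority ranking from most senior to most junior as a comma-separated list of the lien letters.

Effective dates after the stated exceptions: C was recorded 185 days after the deed, outside the 10-day window, so it keeps its recording date; D is treated as recorded 3 April 2017, the work-commencement date; E's effective date is 18 February 2018, when work began.
A is a real-property tax lien and takes priority over every other lien.
Among the remaining liens, by effective date: F (10 May 2016), B (3 June 2016), D (3 April 2017), C (28 May 2017), E (18 February 2018).
C is already junior to D, so the subordination agreement changes nothing.

A, F, B, D, C, E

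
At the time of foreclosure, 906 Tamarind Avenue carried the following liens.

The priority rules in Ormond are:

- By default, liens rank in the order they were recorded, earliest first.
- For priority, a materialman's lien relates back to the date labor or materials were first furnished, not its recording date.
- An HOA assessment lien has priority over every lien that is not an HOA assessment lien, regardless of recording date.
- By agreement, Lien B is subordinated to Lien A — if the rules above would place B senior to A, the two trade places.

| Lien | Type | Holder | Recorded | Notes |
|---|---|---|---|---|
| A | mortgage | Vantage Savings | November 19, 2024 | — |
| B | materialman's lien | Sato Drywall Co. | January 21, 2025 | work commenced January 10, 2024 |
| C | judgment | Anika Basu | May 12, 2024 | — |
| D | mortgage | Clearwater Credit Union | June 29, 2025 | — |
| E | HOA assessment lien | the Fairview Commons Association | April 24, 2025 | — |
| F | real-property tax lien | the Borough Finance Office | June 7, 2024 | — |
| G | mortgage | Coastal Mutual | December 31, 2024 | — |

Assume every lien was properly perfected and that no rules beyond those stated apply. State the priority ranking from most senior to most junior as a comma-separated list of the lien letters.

E, A, C, F, B, G, D

Adjusting effective dates: B's effective date is January 10, 2024, when work began.
E is an HOA assessment lien and takes priority over every other lien.
The other liens, earliest effective date first: B (January 10, 2024), C (May 12, 2024), F (June 7, 2024), A (November 19, 2024), G (December 31, 2024), D (June 29, 2025).
B is senior to A before the subordination, so the two trade places.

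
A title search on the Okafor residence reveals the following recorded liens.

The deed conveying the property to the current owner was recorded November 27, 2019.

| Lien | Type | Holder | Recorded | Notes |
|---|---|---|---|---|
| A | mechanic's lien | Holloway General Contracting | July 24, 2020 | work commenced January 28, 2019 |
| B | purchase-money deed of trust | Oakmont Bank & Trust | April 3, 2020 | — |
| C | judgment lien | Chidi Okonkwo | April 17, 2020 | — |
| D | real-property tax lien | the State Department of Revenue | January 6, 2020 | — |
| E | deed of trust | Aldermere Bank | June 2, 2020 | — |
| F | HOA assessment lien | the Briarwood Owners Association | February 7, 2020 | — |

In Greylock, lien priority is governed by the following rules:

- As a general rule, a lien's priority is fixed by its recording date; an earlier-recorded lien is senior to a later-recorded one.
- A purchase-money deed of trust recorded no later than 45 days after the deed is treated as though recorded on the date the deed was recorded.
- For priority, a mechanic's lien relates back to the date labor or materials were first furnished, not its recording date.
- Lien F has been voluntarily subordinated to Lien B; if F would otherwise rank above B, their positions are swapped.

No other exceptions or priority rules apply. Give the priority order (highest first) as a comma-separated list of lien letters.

Adjusting effective dates: A is treated as recorded January 28, 2019, the work-commencement date; B missed the 45-day window (128 days after the deed), so its recording date stands.
Sorted by effective date: A (January 28, 2019), D (January 6, 2020), F (February 7, 2020), B (April 3, 2020), C (April 17, 2020), E (June 2, 2020).
Because F would otherwise rank above B, the subordination swaps them.

A, D, B, F, C, E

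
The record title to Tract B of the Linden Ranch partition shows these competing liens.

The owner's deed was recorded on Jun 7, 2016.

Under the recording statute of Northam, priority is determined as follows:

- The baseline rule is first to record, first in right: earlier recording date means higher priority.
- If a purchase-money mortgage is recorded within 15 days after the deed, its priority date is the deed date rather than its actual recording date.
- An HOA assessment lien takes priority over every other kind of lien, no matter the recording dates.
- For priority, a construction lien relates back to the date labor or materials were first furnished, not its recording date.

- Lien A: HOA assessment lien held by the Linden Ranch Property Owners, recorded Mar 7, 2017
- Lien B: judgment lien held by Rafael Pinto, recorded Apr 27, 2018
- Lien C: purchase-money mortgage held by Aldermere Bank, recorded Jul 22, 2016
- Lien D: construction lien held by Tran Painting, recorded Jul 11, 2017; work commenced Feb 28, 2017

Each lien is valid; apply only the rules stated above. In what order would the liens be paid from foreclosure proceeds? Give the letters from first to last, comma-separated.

A, C, D, B

Effective dates after the stated exceptions: C missed the 15-day window (45 days after the deed), so its recording date stands; D relates back to Feb 28, 2017 (work commenced).
A is an HOA assessment lien and takes priority over every other lien.
Ordering the rest by effective date: C (Jul 22, 2016), D (Feb 28, 2017), B (Apr 27, 2018).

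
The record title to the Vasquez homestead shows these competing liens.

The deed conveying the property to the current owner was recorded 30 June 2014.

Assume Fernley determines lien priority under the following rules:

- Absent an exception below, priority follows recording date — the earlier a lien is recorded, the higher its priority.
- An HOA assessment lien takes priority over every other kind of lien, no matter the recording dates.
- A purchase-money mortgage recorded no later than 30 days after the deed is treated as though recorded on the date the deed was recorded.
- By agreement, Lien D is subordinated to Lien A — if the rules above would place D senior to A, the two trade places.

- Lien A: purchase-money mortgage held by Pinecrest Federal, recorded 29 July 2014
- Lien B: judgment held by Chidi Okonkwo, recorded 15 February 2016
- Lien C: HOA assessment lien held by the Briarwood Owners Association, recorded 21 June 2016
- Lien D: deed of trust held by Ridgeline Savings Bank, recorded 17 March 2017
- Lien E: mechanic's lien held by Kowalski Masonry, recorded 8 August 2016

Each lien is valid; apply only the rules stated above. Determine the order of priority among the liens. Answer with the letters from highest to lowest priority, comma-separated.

Effective dates: A's effective date is the deed date, 30 June 2014.
C is an HOA assessment lien and takes priority over every other lien.
Among the remaining liens, by effective date: A (30 June 2014), B (15 February 2016), E (8 August 2016), D (17 March 2017).
Since D is not senior to A, the subordination leaves the order unchanged.

C, A, B, E, D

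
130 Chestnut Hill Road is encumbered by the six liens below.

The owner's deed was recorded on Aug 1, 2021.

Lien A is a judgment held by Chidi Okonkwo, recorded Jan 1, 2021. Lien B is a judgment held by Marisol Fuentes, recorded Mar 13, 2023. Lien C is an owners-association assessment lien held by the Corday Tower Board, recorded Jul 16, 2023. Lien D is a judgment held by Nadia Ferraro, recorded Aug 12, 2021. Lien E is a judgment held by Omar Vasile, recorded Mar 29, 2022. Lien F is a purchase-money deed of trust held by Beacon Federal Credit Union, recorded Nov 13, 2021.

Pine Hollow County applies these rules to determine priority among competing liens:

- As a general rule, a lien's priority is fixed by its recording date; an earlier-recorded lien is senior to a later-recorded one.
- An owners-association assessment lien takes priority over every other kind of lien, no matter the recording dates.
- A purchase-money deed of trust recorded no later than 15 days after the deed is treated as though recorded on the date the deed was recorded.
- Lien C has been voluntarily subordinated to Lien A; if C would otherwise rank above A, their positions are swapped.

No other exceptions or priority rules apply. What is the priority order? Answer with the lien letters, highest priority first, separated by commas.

A, C, D, F, E, B

Effective dates: F was recorded 104 days after the deed — beyond 15 days — so no relation-back applies.
C is an owners-association assessment lien, so it outranks all other liens regardless of date.
Ordering the rest by effective date: A (Jan 1, 2021), D (Aug 12, 2021), F (Nov 13, 2021), E (Mar 29, 2022), B (Mar 13, 2023).
C would otherwise be senior to A, so under the subordination agreement C and A exchange positions.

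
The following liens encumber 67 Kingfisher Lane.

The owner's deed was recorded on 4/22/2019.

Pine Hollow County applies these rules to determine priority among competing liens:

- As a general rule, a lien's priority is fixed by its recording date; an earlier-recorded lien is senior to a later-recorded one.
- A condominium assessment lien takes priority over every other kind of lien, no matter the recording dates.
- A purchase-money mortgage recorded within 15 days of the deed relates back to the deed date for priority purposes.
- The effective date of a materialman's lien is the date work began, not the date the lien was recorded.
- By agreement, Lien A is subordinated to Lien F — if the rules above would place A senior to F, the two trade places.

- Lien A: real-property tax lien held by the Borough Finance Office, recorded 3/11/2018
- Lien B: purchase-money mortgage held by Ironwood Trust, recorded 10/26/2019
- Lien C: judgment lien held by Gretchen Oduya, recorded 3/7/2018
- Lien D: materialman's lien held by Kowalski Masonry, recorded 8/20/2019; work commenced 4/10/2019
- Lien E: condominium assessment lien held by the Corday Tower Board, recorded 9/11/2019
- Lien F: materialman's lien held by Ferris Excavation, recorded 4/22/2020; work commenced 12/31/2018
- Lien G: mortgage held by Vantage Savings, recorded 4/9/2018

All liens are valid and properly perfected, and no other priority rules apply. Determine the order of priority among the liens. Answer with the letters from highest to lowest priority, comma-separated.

First, effective dates: B was recorded 187 days after the deed — beyond 15 days — so no relation-back applies; D is treated as recorded 4/10/2019, the work-commencement date; F's effective date is 12/31/2018, when work began.
E is a condominium assessment lien and takes priority over every other lien.
Among the remaining liens, by effective date: C (3/7/2018), A (3/11/2018), G (4/9/2018), F (12/31/2018), D (4/10/2019), B (10/26/2019).
A would otherwise be senior to F, so under the subordination agreement A and F exchange positions.

E, C, F, G, A, D, B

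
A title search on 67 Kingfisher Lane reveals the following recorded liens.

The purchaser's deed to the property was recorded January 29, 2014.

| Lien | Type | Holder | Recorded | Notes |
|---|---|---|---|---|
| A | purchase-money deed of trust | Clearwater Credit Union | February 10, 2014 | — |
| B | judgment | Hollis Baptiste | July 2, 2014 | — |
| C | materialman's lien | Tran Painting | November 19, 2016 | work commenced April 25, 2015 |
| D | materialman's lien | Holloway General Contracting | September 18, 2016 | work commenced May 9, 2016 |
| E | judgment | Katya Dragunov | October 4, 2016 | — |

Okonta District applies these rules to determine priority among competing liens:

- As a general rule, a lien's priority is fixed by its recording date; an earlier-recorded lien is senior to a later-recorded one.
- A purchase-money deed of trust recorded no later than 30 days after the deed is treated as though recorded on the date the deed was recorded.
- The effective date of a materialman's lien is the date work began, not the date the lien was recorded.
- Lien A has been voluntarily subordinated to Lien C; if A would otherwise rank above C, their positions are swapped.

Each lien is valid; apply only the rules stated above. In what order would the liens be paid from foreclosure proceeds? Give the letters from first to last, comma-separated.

Adjusting effective dates: A was recorded within the 30-day window, so its effective date is the deed date January 29, 2014; C relates back to April 25, 2015 (work commenced); D is treated as recorded May 9, 2016, the work-commencement date.
Ordering by effective date: A (January 29, 2014), B (July 2, 2014), C (April 25, 2015), D (May 9, 2016), E (October 4, 2016).
Because A would otherwise rank above C, the subordination swaps them.

C, B, A, D, E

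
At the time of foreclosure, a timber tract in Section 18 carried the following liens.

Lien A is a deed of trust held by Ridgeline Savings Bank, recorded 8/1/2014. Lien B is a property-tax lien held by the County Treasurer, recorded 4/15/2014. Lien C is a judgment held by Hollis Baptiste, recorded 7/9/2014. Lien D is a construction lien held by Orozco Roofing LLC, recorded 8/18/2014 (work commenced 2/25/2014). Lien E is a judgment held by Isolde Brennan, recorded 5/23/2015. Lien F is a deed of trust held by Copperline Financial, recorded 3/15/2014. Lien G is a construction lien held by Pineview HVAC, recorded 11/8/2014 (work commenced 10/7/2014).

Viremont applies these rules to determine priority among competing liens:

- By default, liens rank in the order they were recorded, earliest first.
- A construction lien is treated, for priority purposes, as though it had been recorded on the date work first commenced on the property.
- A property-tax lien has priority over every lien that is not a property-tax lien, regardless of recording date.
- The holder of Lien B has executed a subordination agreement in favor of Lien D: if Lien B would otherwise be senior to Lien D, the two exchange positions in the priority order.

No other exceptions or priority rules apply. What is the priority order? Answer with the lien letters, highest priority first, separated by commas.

D, B, F, C, A, G, E

Effective dates after the stated exceptions: D relates back to 2/25/2014 (work commenced); G relates back to 10/7/2014 (work commenced).
As a property-tax lien, B is senior to every other lien.
Remaining liens by effective date: D (2/25/2014), F (3/15/2014), C (7/9/2014), A (8/1/2014), G (10/7/2014), E (5/23/2015).
B would otherwise be senior to D, so under the subordination agreement B and D exchange positions.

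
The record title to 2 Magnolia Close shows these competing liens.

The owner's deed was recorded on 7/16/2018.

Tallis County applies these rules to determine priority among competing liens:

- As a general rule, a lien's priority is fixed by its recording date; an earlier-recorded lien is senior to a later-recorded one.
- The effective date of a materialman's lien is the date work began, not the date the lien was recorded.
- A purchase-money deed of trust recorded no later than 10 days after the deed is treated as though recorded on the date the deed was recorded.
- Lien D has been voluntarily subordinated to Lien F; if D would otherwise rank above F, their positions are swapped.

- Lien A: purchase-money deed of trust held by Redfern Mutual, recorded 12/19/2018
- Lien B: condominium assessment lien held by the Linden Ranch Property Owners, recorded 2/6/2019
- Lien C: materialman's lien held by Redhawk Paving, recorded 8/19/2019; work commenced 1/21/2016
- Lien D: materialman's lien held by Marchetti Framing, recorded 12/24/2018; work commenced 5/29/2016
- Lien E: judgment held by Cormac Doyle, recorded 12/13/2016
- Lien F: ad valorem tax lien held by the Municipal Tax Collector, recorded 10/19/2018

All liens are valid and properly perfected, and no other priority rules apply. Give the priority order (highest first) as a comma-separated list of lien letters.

C, F, E, D, A, B

Effective dates after the stated exceptions: A was recorded 156 days after the deed — beyond 10 days — so no relation-back applies; C relates back to 1/21/2016 (work commenced); D relates back to 5/29/2016 (work commenced).
By effective date: C (1/21/2016), D (5/29/2016), E (12/13/2016), F (10/19/2018), A (12/19/2018), B (2/6/2019).
Because D would otherwise rank above F, the subordination swaps them.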